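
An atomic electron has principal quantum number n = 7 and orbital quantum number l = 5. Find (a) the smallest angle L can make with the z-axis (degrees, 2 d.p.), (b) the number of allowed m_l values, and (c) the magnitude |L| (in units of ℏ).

cos θ_min = 5/√30, so θ_min ≈ 24.09°.
There are 2l+1 = 11 values of m_l.
|L| = ℏ√(5·6) = √30 ℏ ≈ 5.477ℏ.

θ_min ≈ 24.09°; 11 values; |L| = √30 ℏ ≈ 5.477ℏ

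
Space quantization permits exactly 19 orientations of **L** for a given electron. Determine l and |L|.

19 = 2l + 1, so l = (19−1)/2 = 9.
|L| = ℏ√(l(l+1)) = ℏ√(9·10) = 3√10 ℏ.

l = 9, |L| = 3√10 ℏ ≈ 9.487ℏ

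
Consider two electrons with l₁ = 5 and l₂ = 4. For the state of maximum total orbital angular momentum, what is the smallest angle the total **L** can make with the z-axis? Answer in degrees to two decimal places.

L runs from |5 − 4| = 1 to 5 + 4 = 9.
L ∈ {1, 2, 3, 4, 5, 6, 7, 8, 9}.
The maximum is L = 9, with |L_tot| = ℏ√(9·10) = 3√10 ℏ.
The minimum angle with z is arccos(9/√90) ≈ 18.43°.

θ_min ≈ 18.43°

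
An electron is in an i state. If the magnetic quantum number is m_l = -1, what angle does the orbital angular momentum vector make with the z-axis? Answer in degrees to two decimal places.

The letter i corresponds to l = 6.
|L| = √(l(l+1)) ℏ = √42 ℏ.
L_z = m_l ℏ = −1ℏ.
cos θ = L_z/|L| = -1/√42, so θ ≈ 98.88°.

θ ≈ 98.88°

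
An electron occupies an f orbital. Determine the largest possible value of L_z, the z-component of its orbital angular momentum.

L_z,max = 3ℏ

F corresponds to l = 3.
L_z = m_l ℏ with m_l ∈ {−3, …, 3}; the maximum is m_l = 3.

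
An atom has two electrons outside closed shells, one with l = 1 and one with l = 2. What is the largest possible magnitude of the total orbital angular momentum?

|L_tot|_max = 2√3 ℏ ≈ 3.464ℏ

By the triangle rule, |l₁ − l₂| ≤ L ≤ l₁ + l₂.
L ∈ {1, 2, 3}.
The largest magnitude corresponds to L = 3: |L_tot| = ℏ√(3·4) = 2√3 ℏ.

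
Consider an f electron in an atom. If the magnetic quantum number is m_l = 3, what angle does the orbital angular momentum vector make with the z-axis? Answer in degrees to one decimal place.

θ ≈ 30.0°

The letter f corresponds to l = 3.
|L|² = l(l+1)ℏ² = 12ℏ², so |L| = 2√3 ℏ.
L_z = m_l ℏ = 3ℏ.
cos θ = L_z/|L| = 3/√12, so θ ≈ 30.0°.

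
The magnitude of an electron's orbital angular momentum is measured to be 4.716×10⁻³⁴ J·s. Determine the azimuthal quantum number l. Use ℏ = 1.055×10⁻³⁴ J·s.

l = 4

Dividing by ℏ: |L|/ℏ ≈ 4.470.
Set l(l+1) = 19.98; the integer solution is l = 4.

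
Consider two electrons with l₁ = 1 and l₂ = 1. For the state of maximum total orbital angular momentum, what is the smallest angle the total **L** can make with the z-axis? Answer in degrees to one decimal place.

θ_min ≈ 35.3°

The total orbital quantum number L ranges from |l₁ − l₂| to l₁ + l₂ in integer steps.
L ∈ {0, 1, 2}.
The maximum is L = 2, with |L_tot| = ℏ√(2·3) = √6 ℏ.
The minimum angle with z is arccos(2/√6) ≈ 35.3°.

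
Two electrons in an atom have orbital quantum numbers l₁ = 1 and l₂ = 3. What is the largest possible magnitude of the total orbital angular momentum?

The total orbital quantum number L ranges from |l₁ − l₂| to l₁ + l₂ in integer steps.
L ∈ {2, 3, 4}.
The largest magnitude corresponds to L = 4: |L_tot| = ℏ√(4·5) = 2√5 ℏ.

|L_tot|_max = 2√5 ℏ ≈ 4.472ℏ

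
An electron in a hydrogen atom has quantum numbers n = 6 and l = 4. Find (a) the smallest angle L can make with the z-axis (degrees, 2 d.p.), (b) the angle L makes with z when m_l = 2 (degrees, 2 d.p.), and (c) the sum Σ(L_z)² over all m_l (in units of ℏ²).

θ_min ≈ 26.57°; θ(m_l=2) ≈ 63.43°; Σ(L_z)² = 60 ℏ²

cos θ_min = 4/√20, so θ_min ≈ 26.57°.
For m_l = 2: cos θ = 2/√20, θ ≈ 63.43°.
Σ m_l² = 60, so Σ(L_z)² = 60 ℏ².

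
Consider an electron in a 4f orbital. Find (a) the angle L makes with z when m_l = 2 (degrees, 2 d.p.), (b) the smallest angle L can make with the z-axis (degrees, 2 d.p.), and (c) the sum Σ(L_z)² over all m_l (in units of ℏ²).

θ(m_l=2) ≈ 54.74°; θ_min ≈ 30.00°; Σ(L_z)² = 28 ℏ²

The 4f subshell has l = 3.
For m_l = 2: cos θ = 2/√12, θ ≈ 54.74°.
cos θ_min = 3/√12, so θ_min ≈ 30.00°.
Σ m_l² = 28, so Σ(L_z)² = 28 ℏ².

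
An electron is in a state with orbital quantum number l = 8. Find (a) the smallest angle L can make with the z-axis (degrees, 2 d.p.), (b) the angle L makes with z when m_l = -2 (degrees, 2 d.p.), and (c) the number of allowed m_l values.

cos θ_min = 8/√72, so θ_min ≈ 19.47°.
For m_l = -2: cos θ = -2/√72, θ ≈ 103.63°.
There are 2l+1 = 17 values of m_l.

θ_min ≈ 19.47°; θ(m_l=-2) ≈ 103.63°; 17 values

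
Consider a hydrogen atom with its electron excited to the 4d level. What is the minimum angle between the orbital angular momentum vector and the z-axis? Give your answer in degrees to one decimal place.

The 4d level has l = 2.
|L| = √(l(l+1)) ℏ = √6 ℏ.
The smallest angle corresponds to the largest L_z, i.e. m_l = l = 2, giving L_z = 2ℏ.
cos θ_min = 2/√6, so θ_min ≈ 35.3°.

θ_min ≈ 35.3°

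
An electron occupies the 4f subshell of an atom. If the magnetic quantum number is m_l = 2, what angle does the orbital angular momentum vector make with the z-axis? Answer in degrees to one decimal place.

The 4f subshell has l = 3.
|L| = ℏ√(l(l+1)) = 2√3 ℏ.
L_z = m_l ℏ = 2ℏ.
cos θ = L_z/|L| = 2/√12, so θ ≈ 54.7°.

θ ≈ 54.7°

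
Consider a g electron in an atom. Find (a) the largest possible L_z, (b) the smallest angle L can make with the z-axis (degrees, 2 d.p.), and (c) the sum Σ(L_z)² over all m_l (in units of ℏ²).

L_z,max = 4ℏ; θ_min ≈ 26.57°; Σ(L_z)² = 60 ℏ²

For a g orbital, l = 4.
L_z,max = lℏ = 4ℏ.
cos θ_min = 4/√20, so θ_min ≈ 26.57°.
Σ m_l² = 60, so Σ(L_z)² = 60 ℏ².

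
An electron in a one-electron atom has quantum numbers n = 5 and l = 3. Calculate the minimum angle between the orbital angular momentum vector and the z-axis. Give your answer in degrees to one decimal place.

θ_min ≈ 30.0°

|L|² = l(l+1)ℏ² = 12ℏ², so |L| = 2√3 ℏ.
The smallest angle corresponds to the largest L_z, i.e. m_l = l = 3, giving L_z = 3ℏ.
cos θ_min = 3/√12, so θ_min ≈ 30.0°.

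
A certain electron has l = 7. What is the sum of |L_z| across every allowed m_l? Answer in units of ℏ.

The allowed m_l values are -7, -6, -5, -4, -3, -2, -1, 0, 1, 2, 3, 4, 5, 6, 7.
Σ|m_l| = 2(1+2+…+7) = 56.

Σ|L_z| = 56 ℏ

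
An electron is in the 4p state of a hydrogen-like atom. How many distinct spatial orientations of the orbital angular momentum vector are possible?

4p means n = 4, l = 1.
The number of m_l values is 2l + 1 = 2·1 + 1 = 3.

3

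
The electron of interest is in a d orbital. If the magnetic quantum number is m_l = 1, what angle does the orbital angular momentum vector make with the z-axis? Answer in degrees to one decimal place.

For a d orbital, l = 2.
|L| = ℏ√(l(l+1)) = √6 ℏ.
L_z = m_l ℏ = 1ℏ.
cos θ = L_z/|L| = 1/√6, so θ ≈ 65.9°.

θ ≈ 65.9°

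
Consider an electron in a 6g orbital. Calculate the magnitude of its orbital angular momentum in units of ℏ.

|L| = 2√5 ℏ ≈ 4.472ℏ

For 6g, l = 4.
|L| = ℏ√(l(l+1)) = ℏ√(4·5) = 2√5 ℏ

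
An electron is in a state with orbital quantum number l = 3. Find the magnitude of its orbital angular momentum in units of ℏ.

|L| = ℏ√(l(l+1)) = ℏ√(3·4) = 2√3 ℏ

|L| = 2√3 ℏ ≈ 3.464ℏ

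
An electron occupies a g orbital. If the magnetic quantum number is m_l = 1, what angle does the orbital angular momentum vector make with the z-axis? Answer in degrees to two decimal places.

θ ≈ 77.08°

A g state has l = 4.
|L| = √(l(l+1)) ℏ = 2√5 ℏ.
L_z = m_l ℏ = 1ℏ.
cos θ = L_z/|L| = 1/√20, so θ ≈ 77.08°.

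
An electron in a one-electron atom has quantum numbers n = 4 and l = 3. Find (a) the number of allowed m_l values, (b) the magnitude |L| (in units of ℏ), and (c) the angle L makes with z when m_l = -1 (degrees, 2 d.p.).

There are 2l+1 = 7 values of m_l.
|L| = ℏ√(3·4) = 2√3 ℏ ≈ 3.464ℏ.
For m_l = -1: cos θ = -1/√12, θ ≈ 106.78°.

7 values; |L| = 2√3 ℏ ≈ 3.464ℏ; θ(m_l=-1) ≈ 106.78°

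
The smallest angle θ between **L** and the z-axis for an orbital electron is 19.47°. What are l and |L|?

l = 8, |L| = 6√2 ℏ ≈ 8.485ℏ

cos²θ_min = l/(l+1) = 0.8889.
Solving: l = 8.
Then |L| = ℏ√(8·9) = 6√2 ℏ.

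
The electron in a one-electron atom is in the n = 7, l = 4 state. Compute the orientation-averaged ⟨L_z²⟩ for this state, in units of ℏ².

⟨L_z²⟩ = 6.667 ℏ²

The allowed m_l values are -4, -3, -2, -1, 0, 1, 2, 3, 4.
⟨L_z²⟩ = ℏ²·(Σ m_l²)/(2l+1) = ℏ²·60/9 = 6.667ℏ².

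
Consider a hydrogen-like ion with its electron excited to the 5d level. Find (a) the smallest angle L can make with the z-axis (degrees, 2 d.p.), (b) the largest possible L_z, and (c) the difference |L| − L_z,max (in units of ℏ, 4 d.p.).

θ_min ≈ 35.26°; L_z,max = 2ℏ; |L|−L_z,max ≈ 0.4495ℏ

The 5d level has l = 2.
cos θ_min = 2/√6, so θ_min ≈ 35.26°.
L_z,max = lℏ = 2ℏ.
|L| − L_z,max = (√6 − 2)ℏ ≈ 0.4495ℏ.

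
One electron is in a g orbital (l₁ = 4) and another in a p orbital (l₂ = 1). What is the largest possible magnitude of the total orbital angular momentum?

Angular momentum addition gives L = |l₁ − l₂|, …, l₁ + l₂.
So L can be 3, 4, 5.
The largest magnitude corresponds to L = 5: |L_tot| = ℏ√(5·6) = √30 ℏ.

|L_tot|_max = √30 ℏ ≈ 5.477ℏ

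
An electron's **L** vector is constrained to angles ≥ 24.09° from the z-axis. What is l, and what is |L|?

cos θ_min = l/√(l(l+1)) = √(l/(l+1)), so l/(l+1) = cos²(24.09°) = 0.8334.
Solving: l = 5.
Then |L| = ℏ√(5·6) = √30 ℏ.

l = 5, |L| = √30 ℏ ≈ 5.477ℏ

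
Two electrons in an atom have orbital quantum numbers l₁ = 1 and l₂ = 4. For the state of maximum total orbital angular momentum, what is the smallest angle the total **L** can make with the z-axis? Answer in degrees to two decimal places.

θ_min ≈ 24.09°

The total orbital quantum number L ranges from |l₁ − l₂| to l₁ + l₂ in integer steps.
So L can be 3, 4, 5.
The maximum is L = 5, with |L_tot| = ℏ√(5·6) = √30 ℏ.
The minimum angle with z is arccos(5/√30) ≈ 24.09°.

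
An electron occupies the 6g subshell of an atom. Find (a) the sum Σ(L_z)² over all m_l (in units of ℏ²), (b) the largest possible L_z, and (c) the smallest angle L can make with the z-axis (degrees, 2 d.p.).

The 6g subshell has l = 4.
Σ m_l² = 60, so Σ(L_z)² = 60 ℏ².
L_z,max = lℏ = 4ℏ.
cos θ_min = 4/√20, so θ_min ≈ 26.57°.

Σ(L_z)² = 60 ℏ²; L_z,max = 4ℏ; θ_min ≈ 26.57°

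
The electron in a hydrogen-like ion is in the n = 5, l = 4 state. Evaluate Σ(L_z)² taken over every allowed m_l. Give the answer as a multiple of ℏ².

m_l ∈ {-4, -3, -2, -1, 0, 1, 2, 3, 4}.
Σ m_l² = l(l+1)(2l+1)/3 = 4·5·9/3 = 60.

Σ(L_z)² = 60 ℏ²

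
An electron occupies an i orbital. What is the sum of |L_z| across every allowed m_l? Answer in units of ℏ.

An i state has l = 6.
m_l ∈ {-6, -5, -4, -3, -2, -1, 0, 1, 2, 3, 4, 5, 6}.
Σ|m_l| = l(l+1) = 42.

Σ|L_z| = 42 ℏ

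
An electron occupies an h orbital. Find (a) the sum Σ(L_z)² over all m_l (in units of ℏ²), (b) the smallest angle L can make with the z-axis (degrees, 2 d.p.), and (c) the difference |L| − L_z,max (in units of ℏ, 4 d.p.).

The letter h corresponds to l = 5.
Σ m_l² = 110, so Σ(L_z)² = 110 ℏ².
cos θ_min = 5/√30, so θ_min ≈ 24.09°.
|L| − L_z,max = (√30 − 5)ℏ ≈ 0.4772ℏ.

Σ(L_z)² = 110 ℏ²; θ_min ≈ 24.09°; |L|−L_z,max ≈ 0.4772ℏ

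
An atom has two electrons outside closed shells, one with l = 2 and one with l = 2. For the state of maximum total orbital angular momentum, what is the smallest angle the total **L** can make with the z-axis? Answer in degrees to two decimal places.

The total orbital quantum number L ranges from |l₁ − l₂| to l₁ + l₂ in integer steps.
L ∈ {0, 1, 2, 3, 4}.
The maximum is L = 4, with |L_tot| = ℏ√(4·5) = 2√5 ℏ.
The minimum angle with z is arccos(4/√20) ≈ 26.57°.

θ_min ≈ 26.57°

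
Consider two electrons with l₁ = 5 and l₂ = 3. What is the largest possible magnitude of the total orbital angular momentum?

|L_tot|_max = 6√2 ℏ ≈ 8.485ℏ

The total orbital quantum number L ranges from |l₁ − l₂| to l₁ + l₂ in integer steps.
L ∈ {2, 3, 4, 5, 6, 7, 8}.
The largest magnitude corresponds to L = 8: |L_tot| = ℏ√(8·9) = 6√2 ℏ.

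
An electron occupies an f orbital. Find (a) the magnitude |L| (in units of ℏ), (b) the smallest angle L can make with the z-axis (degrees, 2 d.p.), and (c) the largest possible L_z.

An f state has l = 3.
|L| = ℏ√(3·4) = 2√3 ℏ ≈ 3.464ℏ.
cos θ_min = 3/√12, so θ_min ≈ 30.00°.
L_z,max = lℏ = 3ℏ.

|L| = 2√3 ℏ ≈ 3.464ℏ; θ_min ≈ 30.00°; L_z,max = 3ℏ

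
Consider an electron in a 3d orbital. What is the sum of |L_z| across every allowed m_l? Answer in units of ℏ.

For 3d, l = 2.
m_l ∈ {-2, -1, 0, 1, 2}.
Σ|m_l| = 2(1+2+…+2) = 6.

Σ|L_z| = 6 ℏ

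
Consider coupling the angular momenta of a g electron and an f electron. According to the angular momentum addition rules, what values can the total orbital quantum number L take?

L = 1, 2, 3, 4, 5, 6, 7

The total orbital quantum number L ranges from |l₁ − l₂| to l₁ + l₂ in integer steps.
L ∈ {1, 2, 3, 4, 5, 6, 7}.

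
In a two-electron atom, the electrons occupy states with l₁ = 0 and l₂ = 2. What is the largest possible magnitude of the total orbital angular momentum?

L runs from |0 − 2| = 2 to 0 + 2 = 2.
Allowed values: L = 2.
The largest magnitude corresponds to L = 2: |L_tot| = ℏ√(2·3) = √6 ℏ.

|L_tot|_max = √6 ℏ ≈ 2.449ℏ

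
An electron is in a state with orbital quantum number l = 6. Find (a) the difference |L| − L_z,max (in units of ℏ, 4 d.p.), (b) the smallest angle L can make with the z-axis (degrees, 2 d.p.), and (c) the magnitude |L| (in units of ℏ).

|L|−L_z,max ≈ 0.4807ℏ; θ_min ≈ 22.21°; |L| = √42 ℏ ≈ 6.481ℏ

|L| − L_z,max = (√42 − 6)ℏ ≈ 0.4807ℏ.
cos θ_min = 6/√42, so θ_min ≈ 22.21°.
|L| = ℏ√(6·7) = √42 ℏ ≈ 6.481ℏ.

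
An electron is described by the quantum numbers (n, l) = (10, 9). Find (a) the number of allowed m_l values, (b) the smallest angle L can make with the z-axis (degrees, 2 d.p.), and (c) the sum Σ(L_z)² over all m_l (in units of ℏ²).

19 values; θ_min ≈ 18.43°; Σ(L_z)² = 570 ℏ²

There are 2l+1 = 19 values of m_l.
cos θ_min = 9/√90, so θ_min ≈ 18.43°.
Σ m_l² = 570, so Σ(L_z)² = 570 ℏ².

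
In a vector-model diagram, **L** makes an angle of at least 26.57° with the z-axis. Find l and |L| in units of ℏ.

cos²θ_min = l/(l+1) = 0.7999.
l = cos²θ/sin²θ ≈ 4.
Then |L| = ℏ√(4·5) = 2√5 ℏ.

l = 4, |L| = 2√5 ℏ ≈ 4.472ℏ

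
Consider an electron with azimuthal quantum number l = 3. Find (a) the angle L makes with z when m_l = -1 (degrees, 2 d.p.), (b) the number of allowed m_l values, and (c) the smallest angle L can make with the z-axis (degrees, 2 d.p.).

For m_l = -1: cos θ = -1/√12, θ ≈ 106.78°.
There are 2l+1 = 7 values of m_l.
cos θ_min = 3/√12, so θ_min ≈ 30.00°.

θ(m_l=-1) ≈ 106.78°; 7 values; θ_min ≈ 30.00°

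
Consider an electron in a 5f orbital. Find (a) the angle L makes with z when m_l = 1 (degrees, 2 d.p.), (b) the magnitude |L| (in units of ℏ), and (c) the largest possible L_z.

θ(m_l=1) ≈ 73.22°; |L| = 2√3 ℏ ≈ 3.464ℏ; L_z,max = 3ℏ

For 5f, l = 3.
For m_l = 1: cos θ = 1/√12, θ ≈ 73.22°.
|L| = ℏ√(3·4) = 2√3 ℏ ≈ 3.464ℏ.
L_z,max = lℏ = 3ℏ.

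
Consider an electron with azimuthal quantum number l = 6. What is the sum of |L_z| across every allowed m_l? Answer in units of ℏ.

The allowed m_l values are -6, -5, -4, -3, -2, -1, 0, 1, 2, 3, 4, 5, 6.
Σ|m_l| = 2(1+2+…+6) = 42.

Σ|L_z| = 42 ℏ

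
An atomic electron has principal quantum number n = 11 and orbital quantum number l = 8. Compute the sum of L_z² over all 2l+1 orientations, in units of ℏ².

Σ(L_z)² = 408 ℏ²

The allowed m_l values are -8, -7, -6, -5, -4, -3, -2, -1, 0, 1, 2, 3, 4, 5, 6, 7, 8.
Summing m² from −8 to 8: Σ m_l² = 408.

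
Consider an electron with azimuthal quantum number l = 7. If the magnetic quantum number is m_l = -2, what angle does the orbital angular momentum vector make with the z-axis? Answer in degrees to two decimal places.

θ ≈ 105.50°

|L| = ℏ√(l(l+1)) = 2√14 ℏ.
L_z = m_l ℏ = −2ℏ.
cos θ = L_z/|L| = -2/√56, so θ ≈ 105.50°.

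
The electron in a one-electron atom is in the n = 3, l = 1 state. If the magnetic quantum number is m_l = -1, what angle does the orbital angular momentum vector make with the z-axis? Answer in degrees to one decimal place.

θ ≈ 135.0°

|L| = ℏ√(l(l+1)) = √2 ℏ.
L_z = m_l ℏ = −1ℏ.
cos θ = L_z/|L| = -1/√2, so θ ≈ 135.0°.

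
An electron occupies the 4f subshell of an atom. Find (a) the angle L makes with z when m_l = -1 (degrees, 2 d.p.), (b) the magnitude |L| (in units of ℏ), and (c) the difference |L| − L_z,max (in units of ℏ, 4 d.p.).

For 4f, l = 3.
For m_l = -1: cos θ = -1/√12, θ ≈ 106.78°.
|L| = ℏ√(3·4) = 2√3 ℏ ≈ 3.464ℏ.
|L| − L_z,max = (2√3 − 3)ℏ ≈ 0.4641ℏ.

θ(m_l=-1) ≈ 106.78°; |L| = 2√3 ℏ ≈ 3.464ℏ; |L|−L_z,max ≈ 0.4641ℏ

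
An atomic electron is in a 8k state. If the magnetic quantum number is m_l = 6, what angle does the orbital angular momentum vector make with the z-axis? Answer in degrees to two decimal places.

θ ≈ 36.70°

The 8k subshell has l = 7.
|L| = ℏ√(l(l+1)) = 2√14 ℏ.
L_z = m_l ℏ = 6ℏ.
cos θ = L_z/|L| = 6/√56, so θ ≈ 36.70°.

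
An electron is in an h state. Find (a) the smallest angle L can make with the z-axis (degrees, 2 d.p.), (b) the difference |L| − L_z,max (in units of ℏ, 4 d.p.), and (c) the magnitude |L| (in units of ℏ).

An h state has l = 5.
cos θ_min = 5/√30, so θ_min ≈ 24.09°.
|L| − L_z,max = (√30 − 5)ℏ ≈ 0.4772ℏ.
|L| = ℏ√(5·6) = √30 ℏ ≈ 5.477ℏ.

θ_min ≈ 24.09°; |L|−L_z,max ≈ 0.4772ℏ; |L| = √30 ℏ ≈ 5.477ℏ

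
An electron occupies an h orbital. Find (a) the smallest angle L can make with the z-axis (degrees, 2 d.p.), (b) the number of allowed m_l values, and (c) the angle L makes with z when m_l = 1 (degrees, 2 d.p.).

θ_min ≈ 24.09°; 11 values; θ(m_l=1) ≈ 79.48°

The letter h corresponds to l = 5.
cos θ_min = 5/√30, so θ_min ≈ 24.09°.
There are 2l+1 = 11 values of m_l.
For m_l = 1: cos θ = 1/√30, θ ≈ 79.48°.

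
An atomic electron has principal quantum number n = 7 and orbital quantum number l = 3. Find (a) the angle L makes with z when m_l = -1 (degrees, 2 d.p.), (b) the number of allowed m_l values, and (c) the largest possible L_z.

θ(m_l=-1) ≈ 106.78°; 7 values; L_z,max = 3ℏ

For m_l = -1: cos θ = -1/√12, θ ≈ 106.78°.
There are 2l+1 = 7 values of m_l.
L_z,max = lℏ = 3ℏ.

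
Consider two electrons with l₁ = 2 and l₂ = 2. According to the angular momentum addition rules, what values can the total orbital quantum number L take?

L = 0, 1, 2, 3, 4

The total orbital quantum number L ranges from |l₁ − l₂| to l₁ + l₂ in integer steps.
Allowed values: L = 0, 1, 2, 3, 4.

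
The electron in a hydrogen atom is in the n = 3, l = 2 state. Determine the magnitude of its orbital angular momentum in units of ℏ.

|L| = √6 ℏ ≈ 2.449ℏ

|L| = ℏ√(l(l+1)) = ℏ√(2·3) = √6 ℏ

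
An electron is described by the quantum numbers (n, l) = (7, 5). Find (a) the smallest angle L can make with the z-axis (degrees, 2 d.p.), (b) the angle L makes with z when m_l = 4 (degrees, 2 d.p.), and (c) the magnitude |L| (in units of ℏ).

θ_min ≈ 24.09°; θ(m_l=4) ≈ 43.09°; |L| = √30 ℏ ≈ 5.477ℏ

cos θ_min = 5/√30, so θ_min ≈ 24.09°.
For m_l = 4: cos θ = 4/√30, θ ≈ 43.09°.
|L| = ℏ√(5·6) = √30 ℏ ≈ 5.477ℏ.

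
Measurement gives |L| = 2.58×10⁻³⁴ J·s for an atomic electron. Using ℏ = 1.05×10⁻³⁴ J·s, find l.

l = 2

In units of ℏ, |L| ≈ 2.457.
(|L|/ℏ)² = l(l+1) ≈ 6.04 ⇒ l = 2.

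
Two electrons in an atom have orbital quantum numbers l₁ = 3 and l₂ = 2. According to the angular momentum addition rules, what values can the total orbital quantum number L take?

The total orbital quantum number L ranges from |l₁ − l₂| to l₁ + l₂ in integer steps.
L ∈ {1, 2, 3, 4, 5}.

L = 1, 2, 3, 4, 5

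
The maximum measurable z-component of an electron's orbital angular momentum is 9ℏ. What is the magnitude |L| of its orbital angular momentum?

|L| = 3√10 ℏ ≈ 9.487ℏ

L_z,max = lℏ, so l = 9.
|L| = √(l(l+1)) ℏ = 3√10 ℏ.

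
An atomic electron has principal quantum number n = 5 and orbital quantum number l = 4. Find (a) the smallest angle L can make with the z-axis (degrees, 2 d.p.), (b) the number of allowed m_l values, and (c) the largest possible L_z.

θ_min ≈ 26.57°; 9 values; L_z,max = 4ℏ

cos θ_min = 4/√20, so θ_min ≈ 26.57°.
There are 2l+1 = 9 values of m_l.
L_z,max = lℏ = 4ℏ.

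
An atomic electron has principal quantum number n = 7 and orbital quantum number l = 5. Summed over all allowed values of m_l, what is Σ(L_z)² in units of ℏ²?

Σ(L_z)² = 110 ℏ²

The allowed m_l values are -5, -4, -3, -2, -1, 0, 1, 2, 3, 4, 5.
Σ m_l² = 2·(1 + 4 + 9 + 16 + 25) = 110.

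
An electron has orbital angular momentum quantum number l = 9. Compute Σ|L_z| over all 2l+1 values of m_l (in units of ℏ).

The allowed m_l values are -9, -8, -7, -6, -5, -4, -3, -2, -1, 0, 1, 2, 3, 4, 5, 6, 7, 8, 9.
Σ|m_l| = 2(1+2+…+9) = 90.

Σ|L_z| = 90 ℏ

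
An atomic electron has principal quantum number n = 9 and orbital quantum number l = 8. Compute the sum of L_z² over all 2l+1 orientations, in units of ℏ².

The allowed m_l values are -8, -7, -6, -5, -4, -3, -2, -1, 0, 1, 2, 3, 4, 5, 6, 7, 8.
Summing m² from −8 to 8: Σ m_l² = 408.

Σ(L_z)² = 408 ℏ²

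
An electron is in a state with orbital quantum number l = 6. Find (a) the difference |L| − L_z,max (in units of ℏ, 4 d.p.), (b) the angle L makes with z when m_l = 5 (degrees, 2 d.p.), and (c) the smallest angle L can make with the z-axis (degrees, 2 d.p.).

|L| − L_z,max = (√42 − 6)ℏ ≈ 0.4807ℏ.
For m_l = 5: cos θ = 5/√42, θ ≈ 39.51°.
cos θ_min = 6/√42, so θ_min ≈ 22.21°.

|L|−L_z,max ≈ 0.4807ℏ; θ(m_l=5) ≈ 39.51°; θ_min ≈ 22.21°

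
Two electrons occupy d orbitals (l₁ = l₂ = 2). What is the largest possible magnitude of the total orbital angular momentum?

|L_tot|_max = 2√5 ℏ ≈ 4.472ℏ

The total orbital quantum number L ranges from |l₁ − l₂| to l₁ + l₂ in integer steps.
L ∈ {0, 1, 2, 3, 4}.
The largest magnitude corresponds to L = 4: |L_tot| = ℏ√(4·5) = 2√5 ℏ.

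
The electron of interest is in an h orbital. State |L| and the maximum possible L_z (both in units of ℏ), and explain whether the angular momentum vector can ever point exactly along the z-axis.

No: L_z,max = 5ℏ < |L| = √30 ℏ ≈ 5.477ℏ

H corresponds to l = 5.
|L| = √30 ℏ ≈ 5.4772ℏ, while L_z,max = lℏ = 5ℏ.
Since |L| > L_z,max, the vector can never point exactly along z; the closest it comes is θ_min = arccos(5/√30) ≈ 24.1°.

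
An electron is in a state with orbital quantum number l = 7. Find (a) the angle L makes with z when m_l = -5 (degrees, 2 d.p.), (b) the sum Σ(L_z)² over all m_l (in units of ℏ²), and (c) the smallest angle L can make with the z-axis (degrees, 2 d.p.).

For m_l = -5: cos θ = -5/√56, θ ≈ 131.92°.
Σ m_l² = 280, so Σ(L_z)² = 280 ℏ².
cos θ_min = 7/√56, so θ_min ≈ 20.70°.

θ(m_l=-5) ≈ 131.92°; Σ(L_z)² = 280 ℏ²; θ_min ≈ 20.70°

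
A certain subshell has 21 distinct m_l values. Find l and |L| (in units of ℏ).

l = 10, |L| = √110 ℏ ≈ 10.488ℏ

Since there are 2l+1 = 21 values of m_l, l = 10.
Then |L| = √(l(l+1)) ℏ = √110 ℏ.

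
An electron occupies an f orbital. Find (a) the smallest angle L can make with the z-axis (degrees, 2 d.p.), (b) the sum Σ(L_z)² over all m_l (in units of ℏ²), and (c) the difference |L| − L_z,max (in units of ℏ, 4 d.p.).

F corresponds to l = 3.
cos θ_min = 3/√12, so θ_min ≈ 30.00°.
Σ m_l² = 28, so Σ(L_z)² = 28 ℏ².
|L| − L_z,max = (2√3 − 3)ℏ ≈ 0.4641ℏ.

θ_min ≈ 30.00°; Σ(L_z)² = 28 ℏ²; |L|−L_z,max ≈ 0.4641ℏ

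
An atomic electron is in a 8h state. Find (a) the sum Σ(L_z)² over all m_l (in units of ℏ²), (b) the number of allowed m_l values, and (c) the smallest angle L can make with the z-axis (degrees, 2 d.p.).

Σ(L_z)² = 110 ℏ²; 11 values; θ_min ≈ 24.09°

For 8h, l = 5.
Σ m_l² = 110, so Σ(L_z)² = 110 ℏ².
There are 2l+1 = 11 values of m_l.
cos θ_min = 5/√30, so θ_min ≈ 24.09°.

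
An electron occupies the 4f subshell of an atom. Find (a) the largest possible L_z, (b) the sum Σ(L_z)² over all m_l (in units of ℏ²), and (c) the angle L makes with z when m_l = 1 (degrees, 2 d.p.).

For 4f, l = 3.
L_z,max = lℏ = 3ℏ.
Σ m_l² = 28, so Σ(L_z)² = 28 ℏ².
For m_l = 1: cos θ = 1/√12, θ ≈ 73.22°.

L_z,max = 3ℏ; Σ(L_z)² = 28 ℏ²; θ(m_l=1) ≈ 73.22°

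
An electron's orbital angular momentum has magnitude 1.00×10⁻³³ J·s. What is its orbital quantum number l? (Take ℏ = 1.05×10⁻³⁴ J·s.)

l = 9

In units of ℏ, |L| ≈ 9.524.
Set l(l+1) = 90.70; the integer solution is l = 9.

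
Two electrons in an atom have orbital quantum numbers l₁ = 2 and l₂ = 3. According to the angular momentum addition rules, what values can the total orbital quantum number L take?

L runs from |2 − 3| = 1 to 2 + 3 = 5.
L ∈ {1, 2, 3, 4, 5}.

L = 1, 2, 3, 4, 5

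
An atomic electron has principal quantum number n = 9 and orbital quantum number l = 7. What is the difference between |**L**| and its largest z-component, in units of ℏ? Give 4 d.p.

|L| = 2√14 ℏ ≈ 7.4833ℏ, while L_z,max = lℏ = 7ℏ.
The difference is (2√14 − 7)ℏ ≈ 0.4833ℏ.

|L| − L_z,max ≈ 0.4833ℏ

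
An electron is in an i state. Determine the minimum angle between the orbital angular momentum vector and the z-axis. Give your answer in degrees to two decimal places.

θ_min ≈ 22.21°

An i state has l = 6.
|L| = ℏ√(l(l+1)) = √42 ℏ.
The smallest angle corresponds to the largest L_z, i.e. m_l = l = 6, giving L_z = 6ℏ.
cos θ_min = 6/√42, so θ_min ≈ 22.21°.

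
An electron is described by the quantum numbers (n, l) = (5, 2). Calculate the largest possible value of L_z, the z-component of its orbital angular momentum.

L_z,max = 2ℏ

L_z = m_l ℏ with m_l ∈ {−2, …, 2}; the maximum is m_l = 2.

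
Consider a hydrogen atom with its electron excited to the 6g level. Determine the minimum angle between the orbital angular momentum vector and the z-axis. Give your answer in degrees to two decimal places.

θ_min ≈ 26.57°

The 6g level has l = 4.
|L| = ℏ√(l(l+1)) = 2√5 ℏ.
The smallest angle corresponds to the largest L_z, i.e. m_l = l = 4, giving L_z = 4ℏ.
cos θ_min = 4/√20, so θ_min ≈ 26.57°.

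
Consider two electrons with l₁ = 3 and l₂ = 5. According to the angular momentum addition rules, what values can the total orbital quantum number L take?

The total orbital quantum number L ranges from |l₁ − l₂| to l₁ + l₂ in integer steps.
L ∈ {2, 3, 4, 5, 6, 7, 8}.

L = 2, 3, 4, 5, 6, 7, 8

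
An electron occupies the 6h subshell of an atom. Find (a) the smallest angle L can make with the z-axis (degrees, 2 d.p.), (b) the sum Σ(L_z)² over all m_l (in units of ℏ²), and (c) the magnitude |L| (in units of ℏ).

The 6h subshell has l = 5.
cos θ_min = 5/√30, so θ_min ≈ 24.09°.
Σ m_l² = 110, so Σ(L_z)² = 110 ℏ².
|L| = ℏ√(5·6) = √30 ℏ ≈ 5.477ℏ.

θ_min ≈ 24.09°; Σ(L_z)² = 110 ℏ²; |L| = √30 ℏ ≈ 5.477ℏ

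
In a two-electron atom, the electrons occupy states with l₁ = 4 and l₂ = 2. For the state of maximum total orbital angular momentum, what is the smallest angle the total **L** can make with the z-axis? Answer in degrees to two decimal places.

θ_min ≈ 22.21°

By the triangle rule, |l₁ − l₂| ≤ L ≤ l₁ + l₂.
L ∈ {2, 3, 4, 5, 6}.
The maximum is L = 6, with |L_tot| = ℏ√(6·7) = √42 ℏ.
The minimum angle with z is arccos(6/√42) ≈ 22.21°.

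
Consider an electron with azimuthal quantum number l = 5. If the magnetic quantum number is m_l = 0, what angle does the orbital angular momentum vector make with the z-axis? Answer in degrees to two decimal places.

θ ≈ 90.00°

|L| = √(l(l+1)) ℏ = √30 ℏ.
L_z = m_l ℏ = 0ℏ.
cos θ = L_z/|L| = 0/√30, so θ ≈ 90.00°.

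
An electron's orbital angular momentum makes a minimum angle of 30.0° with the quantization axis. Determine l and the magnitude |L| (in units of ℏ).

l = 3, |L| = 2√3 ℏ ≈ 3.464ℏ

cos²θ_min = l/(l+1) = 0.7500.
l = cos²θ/sin²θ ≈ 3.
Then |L| = ℏ√(3·4) = 2√3 ℏ.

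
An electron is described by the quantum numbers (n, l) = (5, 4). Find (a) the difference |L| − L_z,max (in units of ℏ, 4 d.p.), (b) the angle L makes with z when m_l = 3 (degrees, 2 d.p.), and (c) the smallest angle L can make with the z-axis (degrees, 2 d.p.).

|L| − L_z,max = (2√5 − 4)ℏ ≈ 0.4721ℏ.
For m_l = 3: cos θ = 3/√20, θ ≈ 47.87°.
cos θ_min = 4/√20, so θ_min ≈ 26.57°.

|L|−L_z,max ≈ 0.4721ℏ; θ(m_l=3) ≈ 47.87°; θ_min ≈ 26.57°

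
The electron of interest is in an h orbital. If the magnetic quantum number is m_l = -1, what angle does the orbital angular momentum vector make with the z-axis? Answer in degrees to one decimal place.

An h state has l = 5.
|L| = ℏ√(l(l+1)) = √30 ℏ.
L_z = m_l ℏ = −1ℏ.
cos θ = L_z/|L| = -1/√30, so θ ≈ 100.5°.

θ ≈ 100.5°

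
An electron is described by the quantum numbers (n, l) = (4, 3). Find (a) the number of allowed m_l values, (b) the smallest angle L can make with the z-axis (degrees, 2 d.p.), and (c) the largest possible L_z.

7 values; θ_min ≈ 30.00°; L_z,max = 3ℏ

There are 2l+1 = 7 values of m_l.
cos θ_min = 3/√12, so θ_min ≈ 30.00°.
L_z,max = lℏ = 3ℏ.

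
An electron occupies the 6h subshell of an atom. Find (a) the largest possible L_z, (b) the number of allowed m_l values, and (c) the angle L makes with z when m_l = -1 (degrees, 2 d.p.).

The 6h subshell has l = 5.
L_z,max = lℏ = 5ℏ.
There are 2l+1 = 11 values of m_l.
For m_l = -1: cos θ = -1/√30, θ ≈ 100.52°.

L_z,max = 5ℏ; 11 values; θ(m_l=-1) ≈ 100.52°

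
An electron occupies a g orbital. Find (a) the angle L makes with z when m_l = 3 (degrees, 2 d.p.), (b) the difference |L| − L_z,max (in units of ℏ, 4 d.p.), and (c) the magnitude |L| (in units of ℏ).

θ(m_l=3) ≈ 47.87°; |L|−L_z,max ≈ 0.4721ℏ; |L| = 2√5 ℏ ≈ 4.472ℏ

A g state has l = 4.
For m_l = 3: cos θ = 3/√20, θ ≈ 47.87°.
|L| − L_z,max = (2√5 − 4)ℏ ≈ 0.4721ℏ.
|L| = ℏ√(4·5) = 2√5 ℏ ≈ 4.472ℏ.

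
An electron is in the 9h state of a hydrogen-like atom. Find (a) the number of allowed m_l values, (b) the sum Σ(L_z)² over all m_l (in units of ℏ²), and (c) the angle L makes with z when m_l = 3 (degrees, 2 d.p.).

9h means n = 9, l = 5.
There are 2l+1 = 11 values of m_l.
Σ m_l² = 110, so Σ(L_z)² = 110 ℏ².
For m_l = 3: cos θ = 3/√30, θ ≈ 56.79°.

11 values; Σ(L_z)² = 110 ℏ²; θ(m_l=3) ≈ 56.79°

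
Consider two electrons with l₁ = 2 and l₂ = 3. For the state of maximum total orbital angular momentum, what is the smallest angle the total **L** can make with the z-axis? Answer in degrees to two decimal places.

θ_min ≈ 24.09°

The total orbital quantum number L ranges from |l₁ − l₂| to l₁ + l₂ in integer steps.
L ∈ {1, 2, 3, 4, 5}.
The maximum is L = 5, with |L_tot| = ℏ√(5·6) = √30 ℏ.
The minimum angle with z is arccos(5/√30) ≈ 24.09°.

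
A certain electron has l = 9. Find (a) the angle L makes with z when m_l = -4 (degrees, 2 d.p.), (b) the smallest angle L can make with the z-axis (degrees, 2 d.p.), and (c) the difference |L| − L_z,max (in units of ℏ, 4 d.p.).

For m_l = -4: cos θ = -4/√90, θ ≈ 114.94°.
cos θ_min = 9/√90, so θ_min ≈ 18.43°.
|L| − L_z,max = (3√10 − 9)ℏ ≈ 0.4868ℏ.

θ(m_l=-4) ≈ 114.94°; θ_min ≈ 18.43°; |L|−L_z,max ≈ 0.4868ℏ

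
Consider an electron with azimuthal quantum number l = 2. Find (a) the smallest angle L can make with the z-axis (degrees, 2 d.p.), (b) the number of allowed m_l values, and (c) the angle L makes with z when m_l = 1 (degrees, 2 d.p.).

cos θ_min = 2/√6, so θ_min ≈ 35.26°.
There are 2l+1 = 5 values of m_l.
For m_l = 1: cos θ = 1/√6, θ ≈ 65.91°.

θ_min ≈ 35.26°; 5 values; θ(m_l=1) ≈ 65.91°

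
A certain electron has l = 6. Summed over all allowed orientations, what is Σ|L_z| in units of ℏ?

m_l runs from −6 to 6, i.e. {-6, -5, -4, -3, -2, -1, 0, 1, 2, 3, 4, 5, 6}.
Σ|m_l| = 2·6(6+1)/2 = 42.

Σ|L_z| = 42 ℏ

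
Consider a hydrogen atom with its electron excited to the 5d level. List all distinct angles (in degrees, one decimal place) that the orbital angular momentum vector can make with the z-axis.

θ ∈ {35.3°, 65.9°, 90.0°, 114.1°, 144.7°}

The 5d level has l = 2.
|L|² = l(l+1)ℏ² = 6ℏ², so |L| = √6 ℏ.
cos θ = m_l/√6 for each m_l ∈ {-2, -1, 0, 1, 2}.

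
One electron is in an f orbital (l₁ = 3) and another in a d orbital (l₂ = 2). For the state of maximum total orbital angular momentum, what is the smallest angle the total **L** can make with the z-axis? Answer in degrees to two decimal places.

θ_min ≈ 24.09°

L runs from |3 − 2| = 1 to 3 + 2 = 5.
Allowed values: L = 1, 2, 3, 4, 5.
The maximum is L = 5, with |L_tot| = ℏ√(5·6) = √30 ℏ.
The minimum angle with z is arccos(5/√30) ≈ 24.09°.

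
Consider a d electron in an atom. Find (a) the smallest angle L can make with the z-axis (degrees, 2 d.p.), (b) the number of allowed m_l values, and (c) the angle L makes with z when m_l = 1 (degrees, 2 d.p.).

θ_min ≈ 35.26°; 5 values; θ(m_l=1) ≈ 65.91°

The letter d corresponds to l = 2.
cos θ_min = 2/√6, so θ_min ≈ 35.26°.
There are 2l+1 = 5 values of m_l.
For m_l = 1: cos θ = 1/√6, θ ≈ 65.91°.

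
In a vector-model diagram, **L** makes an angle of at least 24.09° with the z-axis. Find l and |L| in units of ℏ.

l = 5, |L| = √30 ℏ ≈ 5.477ℏ

At minimum angle, m_l = l, so cos θ = l/√(l(l+1)); cos²θ = l/(l+1) = 0.8334.
Thus l = 0.8334/(1 − 0.8334) ≈ 5.
Then |L| = ℏ√(5·6) = √30 ℏ.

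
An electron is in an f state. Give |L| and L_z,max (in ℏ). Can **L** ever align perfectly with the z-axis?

No: L_z,max = 3ℏ < |L| = 2√3 ℏ ≈ 3.464ℏ

An f state has l = 3.
|L| = 2√3 ℏ ≈ 3.4641ℏ, while L_z,max = lℏ = 3ℏ.
Since |L| > L_z,max, the vector can never point exactly along z; the closest it comes is θ_min = arccos(3/√12) ≈ 30.0°.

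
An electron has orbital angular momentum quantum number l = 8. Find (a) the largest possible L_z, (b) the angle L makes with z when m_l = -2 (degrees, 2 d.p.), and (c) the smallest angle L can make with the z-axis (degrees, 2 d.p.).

L_z,max = 8ℏ; θ(m_l=-2) ≈ 103.63°; θ_min ≈ 19.47°

L_z,max = lℏ = 8ℏ.
For m_l = -2: cos θ = -2/√72, θ ≈ 103.63°.
cos θ_min = 8/√72, so θ_min ≈ 19.47°.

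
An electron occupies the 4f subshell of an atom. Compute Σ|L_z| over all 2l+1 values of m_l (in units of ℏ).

Σ|L_z| = 12 ℏ

4f means n = 4, l = 3.
m_l ∈ {-3, -2, -1, 0, 1, 2, 3}.
Σ|m_l| = 2·3(3+1)/2 = 12.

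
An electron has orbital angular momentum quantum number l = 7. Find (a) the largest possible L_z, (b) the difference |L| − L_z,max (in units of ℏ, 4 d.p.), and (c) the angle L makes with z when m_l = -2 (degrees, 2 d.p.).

L_z,max = lℏ = 7ℏ.
|L| − L_z,max = (2√14 − 7)ℏ ≈ 0.4833ℏ.
For m_l = -2: cos θ = -2/√56, θ ≈ 105.50°.

L_z,max = 7ℏ; |L|−L_z,max ≈ 0.4833ℏ; θ(m_l=-2) ≈ 105.50°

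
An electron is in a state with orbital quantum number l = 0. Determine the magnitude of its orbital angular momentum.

|L| = 0

|L| = ℏ√(l(l+1)) = ℏ√0 = 0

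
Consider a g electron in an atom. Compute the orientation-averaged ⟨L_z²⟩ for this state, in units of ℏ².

For a g orbital, l = 4.
m_l runs from −4 to 4, i.e. {-4, -3, -2, -1, 0, 1, 2, 3, 4}.
⟨L_z²⟩ = ℏ²·(Σ m_l²)/(2l+1) = ℏ²·60/9 = 6.667ℏ².

⟨L_z²⟩ = 6.667 ℏ²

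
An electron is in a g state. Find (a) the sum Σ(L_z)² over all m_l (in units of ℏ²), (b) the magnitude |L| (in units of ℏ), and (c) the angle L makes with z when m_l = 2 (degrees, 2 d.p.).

For a g orbital, l = 4.
Σ m_l² = 60, so Σ(L_z)² = 60 ℏ².
|L| = ℏ√(4·5) = 2√5 ℏ ≈ 4.472ℏ.
For m_l = 2: cos θ = 2/√20, θ ≈ 63.43°.

Σ(L_z)² = 60 ℏ²; |L| = 2√5 ℏ ≈ 4.472ℏ; θ(m_l=2) ≈ 63.43°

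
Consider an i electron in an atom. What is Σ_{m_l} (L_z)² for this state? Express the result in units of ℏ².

Σ(L_z)² = 182 ℏ²

The letter i corresponds to l = 6.
m_l ∈ {-6, -5, -4, -3, -2, -1, 0, 1, 2, 3, 4, 5, 6}.
Σ m_l² = l(l+1)(2l+1)/3 = 6·7·13/3 = 182.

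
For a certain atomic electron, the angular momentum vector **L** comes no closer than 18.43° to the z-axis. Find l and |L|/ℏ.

At minimum angle, m_l = l, so cos θ = l/√(l(l+1)); cos²θ = l/(l+1) = 0.9001.
l = cos²θ/sin²θ ≈ 9.
Then |L| = ℏ√(9·10) = 3√10 ℏ.

l = 9, |L| = 3√10 ℏ ≈ 9.487ℏ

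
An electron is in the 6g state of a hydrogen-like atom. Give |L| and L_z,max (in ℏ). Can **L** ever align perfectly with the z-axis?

No: L_z,max = 4ℏ < |L| = 2√5 ℏ ≈ 4.472ℏ

The 6g subshell has l = 4.
|L| = 2√5 ℏ ≈ 4.4721ℏ, while L_z,max = lℏ = 4ℏ.
Since |L| > L_z,max, the vector can never point exactly along z; the closest it comes is θ_min = arccos(4/√20) ≈ 26.6°.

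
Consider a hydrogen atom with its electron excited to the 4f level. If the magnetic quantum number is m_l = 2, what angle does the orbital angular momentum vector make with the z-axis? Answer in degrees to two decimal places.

θ ≈ 54.74°

The 4f level has l = 3.
|L|² = l(l+1)ℏ² = 12ℏ², so |L| = 2√3 ℏ.
L_z = m_l ℏ = 2ℏ.
cos θ = L_z/|L| = 2/√12, so θ ≈ 54.74°.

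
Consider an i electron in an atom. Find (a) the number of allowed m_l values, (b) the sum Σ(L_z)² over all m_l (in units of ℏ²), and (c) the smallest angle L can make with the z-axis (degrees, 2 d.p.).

The letter i corresponds to l = 6.
There are 2l+1 = 13 values of m_l.
Σ m_l² = 182, so Σ(L_z)² = 182 ℏ².
cos θ_min = 6/√42, so θ_min ≈ 22.21°.

13 values; Σ(L_z)² = 182 ℏ²; θ_min ≈ 22.21°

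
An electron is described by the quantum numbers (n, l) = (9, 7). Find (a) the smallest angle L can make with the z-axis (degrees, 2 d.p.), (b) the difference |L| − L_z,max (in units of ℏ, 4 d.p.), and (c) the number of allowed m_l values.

θ_min ≈ 20.70°; |L|−L_z,max ≈ 0.4833ℏ; 15 values

cos θ_min = 7/√56, so θ_min ≈ 20.70°.
|L| − L_z,max = (2√14 − 7)ℏ ≈ 0.4833ℏ.
There are 2l+1 = 15 values of m_l.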